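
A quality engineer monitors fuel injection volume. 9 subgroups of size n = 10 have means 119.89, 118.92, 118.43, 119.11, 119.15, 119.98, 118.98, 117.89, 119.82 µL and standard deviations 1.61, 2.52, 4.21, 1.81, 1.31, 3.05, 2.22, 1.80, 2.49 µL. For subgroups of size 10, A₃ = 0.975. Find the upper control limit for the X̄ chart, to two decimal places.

X̄̄ = (119.89 + 118.92 + 118.43 + 119.11 + 119.15 + 119.98 + 118.98 + 117.89 + 119.82) / 9 = 119.1300
s̄ = (1.61 + 2.52 + 4.21 + 1.81 + 1.31 + 3.05 + 2.22 + 1.80 + 2.49) / 9 = 2.3356
UCL = X̄̄ + A₃·s̄ = 119.1300 + 0.975 × 2.3356 = 121.4072

121.41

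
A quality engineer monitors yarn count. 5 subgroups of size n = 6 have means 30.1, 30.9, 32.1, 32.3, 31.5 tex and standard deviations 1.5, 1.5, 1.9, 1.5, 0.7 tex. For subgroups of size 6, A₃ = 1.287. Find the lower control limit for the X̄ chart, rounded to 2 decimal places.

29.55

X̄̄ = (30.1 + 30.9 + 32.1 + 32.3 + 31.5) / 5 = 31.3800
s̄ = (1.5 + 1.5 + 1.9 + 1.5 + 0.7) / 5 = 1.4200
LCL = X̄̄ − A₃·s̄ = 31.3800 − 1.287 × 1.4200 = 29.5525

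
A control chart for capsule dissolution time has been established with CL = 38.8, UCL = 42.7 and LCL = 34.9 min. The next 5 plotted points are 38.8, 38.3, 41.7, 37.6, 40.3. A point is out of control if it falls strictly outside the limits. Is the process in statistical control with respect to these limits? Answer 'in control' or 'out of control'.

All 5 points lie within [34.9, 42.7].

in control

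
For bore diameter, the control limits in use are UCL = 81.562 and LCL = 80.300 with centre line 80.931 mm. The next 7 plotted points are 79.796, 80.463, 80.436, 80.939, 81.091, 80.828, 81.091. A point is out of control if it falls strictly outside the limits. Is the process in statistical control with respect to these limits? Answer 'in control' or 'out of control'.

Compare each point to [80.300, 81.562]: sample 1 = 79.796 < LCL.

out of control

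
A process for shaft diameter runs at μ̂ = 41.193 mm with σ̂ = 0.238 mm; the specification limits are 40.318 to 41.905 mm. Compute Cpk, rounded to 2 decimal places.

1.00

Cpu = (USL − μ̂) / (3σ̂) = (41.905 − 41.193) / (3 × 0.238) = 0.9972; Cpl = (μ̂ − LSL) / (3σ̂) = (41.193 − 40.318) / (3 × 0.238) = 1.2255; Cpk = min(Cpu, Cpl) = 0.9972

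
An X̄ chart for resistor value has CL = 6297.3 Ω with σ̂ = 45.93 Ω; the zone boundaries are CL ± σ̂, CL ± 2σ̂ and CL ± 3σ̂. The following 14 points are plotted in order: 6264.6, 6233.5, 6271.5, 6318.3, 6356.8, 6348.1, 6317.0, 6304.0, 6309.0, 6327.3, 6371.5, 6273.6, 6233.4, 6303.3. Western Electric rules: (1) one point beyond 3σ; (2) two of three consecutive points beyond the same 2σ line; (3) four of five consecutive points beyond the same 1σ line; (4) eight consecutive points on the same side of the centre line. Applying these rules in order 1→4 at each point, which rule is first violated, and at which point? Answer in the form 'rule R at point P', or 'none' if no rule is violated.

Zone of each point (C = within 1σ̂, B = 1σ̂–2σ̂, A = 2σ̂–3σ̂, * = beyond 3σ̂; sign = side of CL): 1:-C, 2:-B, 3:-C, 4:+C, 5:+B, 6:+B, 7:+C, 8:+C, 9:+C, 10:+C, 11:+B, 12:-C, 13:-B, 14:+C
Rule 4 (eight consecutive points on the same side of the centre line) is satisfied at point 11.

rule 4 at point 11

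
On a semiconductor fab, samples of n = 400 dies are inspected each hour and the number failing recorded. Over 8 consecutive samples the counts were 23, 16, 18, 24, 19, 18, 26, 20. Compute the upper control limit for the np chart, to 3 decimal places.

33.730

p̄ = Σdᵢ / (k·n) = 164 / (8 × 400) = 0.05125
UCL = np̄ + 3·√(np̄(1−p̄)) = 20.5000 + 3 × √(20.5000×0.94875) = 20.5000 + 3 × 4.4101 = 33.7304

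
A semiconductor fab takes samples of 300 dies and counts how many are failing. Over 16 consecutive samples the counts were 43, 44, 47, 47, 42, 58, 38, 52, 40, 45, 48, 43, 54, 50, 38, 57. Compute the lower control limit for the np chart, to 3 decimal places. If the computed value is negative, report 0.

27.799

p̄ = Σdᵢ / (k·n) = 746 / (16 × 300) = 0.15542
LCL = np̄ − 3·√(np̄(1−p̄)) = 46.6250 − 3 × 6.2752 = 27.7993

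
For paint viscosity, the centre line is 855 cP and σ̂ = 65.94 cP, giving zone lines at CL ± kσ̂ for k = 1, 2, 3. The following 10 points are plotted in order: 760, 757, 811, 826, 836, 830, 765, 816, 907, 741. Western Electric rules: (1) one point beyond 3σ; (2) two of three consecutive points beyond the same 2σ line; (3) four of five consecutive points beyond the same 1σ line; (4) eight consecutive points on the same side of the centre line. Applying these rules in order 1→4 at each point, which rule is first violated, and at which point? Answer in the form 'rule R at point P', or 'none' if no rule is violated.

Zone of each point (C = within 1σ̂, B = 1σ̂–2σ̂, A = 2σ̂–3σ̂, * = beyond 3σ̂; sign = side of CL): 1:-B, 2:-B, 3:-C, 4:-C, 5:-C, 6:-C, 7:-B, 8:-C, 9:+C, 10:-B
Rule 4 (eight consecutive points on the same side of the centre line) is satisfied at point 8.

rule 4 at point 8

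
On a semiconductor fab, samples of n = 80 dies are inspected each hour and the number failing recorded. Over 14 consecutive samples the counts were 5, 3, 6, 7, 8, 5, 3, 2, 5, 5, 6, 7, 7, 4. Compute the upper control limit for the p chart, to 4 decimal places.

0.1480

p̄ = Σdᵢ / (k·n) = 73 / (14 × 80) = 0.06518
UCL = p̄ + 3·√(p̄(1−p̄)/n) = 0.06518 + 3 × √(0.06518×0.93482/80) = 0.06518 + 3 × 0.02760 = 0.14797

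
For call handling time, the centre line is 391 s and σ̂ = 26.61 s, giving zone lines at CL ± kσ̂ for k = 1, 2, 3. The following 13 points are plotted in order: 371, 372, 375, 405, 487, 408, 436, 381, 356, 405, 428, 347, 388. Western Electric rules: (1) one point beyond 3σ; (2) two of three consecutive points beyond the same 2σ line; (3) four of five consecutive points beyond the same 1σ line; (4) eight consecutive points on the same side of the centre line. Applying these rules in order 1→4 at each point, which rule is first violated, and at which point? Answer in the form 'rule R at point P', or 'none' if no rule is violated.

Zone of each point (C = within 1σ̂, B = 1σ̂–2σ̂, A = 2σ̂–3σ̂, * = beyond 3σ̂; sign = side of CL): 1:-C, 2:-C, 3:-C, 4:+C, 5:+*, 6:+C, 7:+B, 8:-C, 9:-B, 10:+C, 11:+B, 12:-B, 13:-C
Rule 1 (one point beyond the 3σ limits) is satisfied at point 5.

rule 1 at point 5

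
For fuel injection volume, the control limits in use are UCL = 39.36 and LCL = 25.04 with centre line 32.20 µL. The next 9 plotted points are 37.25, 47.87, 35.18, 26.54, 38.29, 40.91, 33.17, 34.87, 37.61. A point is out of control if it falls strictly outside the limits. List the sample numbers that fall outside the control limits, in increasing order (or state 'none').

2, 6

Compare each point to [25.04, 39.36]: sample 2 = 47.87 > UCL; sample 6 = 40.91 > UCL.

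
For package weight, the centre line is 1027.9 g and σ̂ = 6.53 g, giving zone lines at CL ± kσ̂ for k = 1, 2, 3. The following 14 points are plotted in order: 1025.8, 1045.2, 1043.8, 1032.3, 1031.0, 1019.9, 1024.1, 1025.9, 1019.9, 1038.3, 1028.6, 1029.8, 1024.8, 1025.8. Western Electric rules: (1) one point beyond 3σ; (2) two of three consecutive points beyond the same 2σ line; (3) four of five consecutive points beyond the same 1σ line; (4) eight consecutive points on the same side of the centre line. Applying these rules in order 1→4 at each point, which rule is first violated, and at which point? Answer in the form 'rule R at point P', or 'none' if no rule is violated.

rule 2 at point 3

Zone of each point (C = within 1σ̂, B = 1σ̂–2σ̂, A = 2σ̂–3σ̂, * = beyond 3σ̂; sign = side of CL): 1:-C, 2:+A, 3:+A, 4:+C, 5:+C, 6:-B, 7:-C, 8:-C, 9:-B, 10:+B, 11:+C, 12:+C, 13:-C, 14:-C
Rule 2 (two of three consecutive points beyond the same 2σ limit) is satisfied at point 3.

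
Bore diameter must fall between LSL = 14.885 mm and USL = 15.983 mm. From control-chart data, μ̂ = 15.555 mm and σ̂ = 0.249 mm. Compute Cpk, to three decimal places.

0.573

Cpu = (USL − μ̂) / (3σ̂) = (15.983 − 15.555) / (3 × 0.249) = 0.5730; Cpl = (μ̂ − LSL) / (3σ̂) = (15.555 − 14.885) / (3 × 0.249) = 0.8969; Cpk = min(Cpu, Cpl) = 0.5730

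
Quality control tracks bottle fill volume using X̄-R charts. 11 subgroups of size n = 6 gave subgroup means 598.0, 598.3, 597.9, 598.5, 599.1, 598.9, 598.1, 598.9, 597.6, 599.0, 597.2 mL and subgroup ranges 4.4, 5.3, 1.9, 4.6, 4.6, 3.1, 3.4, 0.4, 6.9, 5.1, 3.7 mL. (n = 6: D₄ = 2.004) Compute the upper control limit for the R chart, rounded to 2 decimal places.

R̄ = (4.4 + 5.3 + 1.9 + 4.6 + 4.6 + 3.1 + 3.4 + 0.4 + 6.9 + 5.1 + 3.7) / 11 = 43.4000 / 11 = 3.9455
UCL_R = D₄·R̄ = 2.004 × 3.9455 = 7.9067

7.91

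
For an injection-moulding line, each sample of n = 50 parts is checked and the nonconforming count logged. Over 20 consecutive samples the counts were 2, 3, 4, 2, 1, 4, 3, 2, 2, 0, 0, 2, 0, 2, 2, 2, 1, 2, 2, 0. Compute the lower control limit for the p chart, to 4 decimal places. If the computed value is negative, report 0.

0.0000

p̄ = Σdᵢ / (k·n) = 36 / (20 × 50) = 0.03600
LCL = p̄ − 3·√(p̄(1−p̄)/n) = 0.03600 − 3 × 0.02635 = -0.04304 → 0 (negative, so LCL = 0)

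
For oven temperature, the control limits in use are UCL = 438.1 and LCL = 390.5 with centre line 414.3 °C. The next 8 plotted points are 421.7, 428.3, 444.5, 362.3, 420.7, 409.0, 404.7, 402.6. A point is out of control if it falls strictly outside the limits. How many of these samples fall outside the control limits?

Compare each point to [390.5, 438.1]: sample 3 = 444.5 > UCL; sample 4 = 362.3 < LCL.

2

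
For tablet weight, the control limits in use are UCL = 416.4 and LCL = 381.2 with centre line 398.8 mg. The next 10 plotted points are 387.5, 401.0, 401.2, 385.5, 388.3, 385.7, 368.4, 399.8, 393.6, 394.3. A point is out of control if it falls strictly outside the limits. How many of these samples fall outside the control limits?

1

Compare each point to [381.2, 416.4]: sample 7 = 368.4 < LCL.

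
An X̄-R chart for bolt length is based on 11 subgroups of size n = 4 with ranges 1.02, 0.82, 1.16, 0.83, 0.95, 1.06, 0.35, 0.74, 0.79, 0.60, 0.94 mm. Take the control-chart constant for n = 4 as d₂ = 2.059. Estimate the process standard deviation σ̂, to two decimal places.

0.41

R̄ = (1.02 + 0.82 + 1.16 + 0.83 + 0.95 + 1.06 + 0.35 + 0.74 + 0.79 + 0.60 + 0.94) / 11 = 0.8418
σ̂ = R̄ / d₂ = 0.8418 / 2.059 = 0.4088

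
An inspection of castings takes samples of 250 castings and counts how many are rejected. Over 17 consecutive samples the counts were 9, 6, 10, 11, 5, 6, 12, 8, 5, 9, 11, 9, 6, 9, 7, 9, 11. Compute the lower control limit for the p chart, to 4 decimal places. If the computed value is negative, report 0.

0.0000

p̄ = Σdᵢ / (k·n) = 143 / (17 × 250) = 0.03365
LCL = p̄ − 3·√(p̄(1−p̄)/n) = 0.03365 − 3 × 0.01140 = -0.00057 → 0 (negative, so LCL = 0)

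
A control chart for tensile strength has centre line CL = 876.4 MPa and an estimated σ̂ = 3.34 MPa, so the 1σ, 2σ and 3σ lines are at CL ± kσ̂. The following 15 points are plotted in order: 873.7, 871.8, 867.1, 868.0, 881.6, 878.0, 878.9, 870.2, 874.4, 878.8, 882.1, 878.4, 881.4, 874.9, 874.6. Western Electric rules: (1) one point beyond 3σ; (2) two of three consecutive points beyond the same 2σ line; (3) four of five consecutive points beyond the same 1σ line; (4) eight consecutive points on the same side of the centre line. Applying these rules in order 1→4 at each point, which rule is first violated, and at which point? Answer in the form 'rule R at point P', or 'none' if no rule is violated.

Zone of each point (C = within 1σ̂, B = 1σ̂–2σ̂, A = 2σ̂–3σ̂, * = beyond 3σ̂; sign = side of CL): 1:-C, 2:-B, 3:-A, 4:-A, 5:+B, 6:+C, 7:+C, 8:-B, 9:-C, 10:+C, 11:+B, 12:+C, 13:+B, 14:-C, 15:-C
Rule 2 (two of three consecutive points beyond the same 2σ limit) is satisfied at point 4.

rule 2 at point 4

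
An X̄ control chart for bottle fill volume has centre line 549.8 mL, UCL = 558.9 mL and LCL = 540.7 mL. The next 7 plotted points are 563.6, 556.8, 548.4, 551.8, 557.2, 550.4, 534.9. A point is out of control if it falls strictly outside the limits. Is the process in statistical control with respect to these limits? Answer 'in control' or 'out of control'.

Compare each point to [540.7, 558.9]: sample 1 = 563.6 > UCL; sample 7 = 534.9 < LCL.

out of control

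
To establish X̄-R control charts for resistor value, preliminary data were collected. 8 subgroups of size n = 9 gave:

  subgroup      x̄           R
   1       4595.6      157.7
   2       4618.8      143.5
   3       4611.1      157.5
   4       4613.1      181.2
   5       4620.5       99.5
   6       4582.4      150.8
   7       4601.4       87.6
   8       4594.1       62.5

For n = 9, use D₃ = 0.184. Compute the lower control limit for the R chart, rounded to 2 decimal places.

23.93

R̄ = (157.7 + 143.5 + 157.5 + 181.2 + 99.5 + 150.8 + 87.6 + 62.5) / 8 = 1040.3000 / 8 = 130.0375
LCL_R = D₃·R̄ = 0.184 × 130.0375 = 23.9269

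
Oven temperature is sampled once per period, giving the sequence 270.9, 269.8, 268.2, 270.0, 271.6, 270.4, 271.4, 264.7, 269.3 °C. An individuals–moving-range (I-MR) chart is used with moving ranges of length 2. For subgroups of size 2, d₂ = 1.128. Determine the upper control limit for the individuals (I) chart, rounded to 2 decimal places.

X̄ = (270.9 + 269.8 + 268.2 + 270.0 + 271.6 + 270.4 + 271.4 + 264.7 + 269.3) / 9 = 269.5889
Moving ranges: 1.1, 1.6, 1.8, 1.6, 1.2, 1.0, 6.7, 4.6; M̄R̄ = 19.6000 / 8 = 2.4500
UCL = X̄ + 3·M̄R̄/d₂ = 269.5889 + 3 × 2.4500 / 1.128 = 276.1048

276.10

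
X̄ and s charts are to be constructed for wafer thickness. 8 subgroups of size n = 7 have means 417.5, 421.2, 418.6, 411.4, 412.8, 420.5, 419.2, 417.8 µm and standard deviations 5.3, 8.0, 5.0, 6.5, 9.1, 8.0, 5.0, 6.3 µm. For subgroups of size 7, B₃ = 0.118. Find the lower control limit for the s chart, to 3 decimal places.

0.785

s̄ = (5.3 + 8.0 + 5.0 + 6.5 + 9.1 + 8.0 + 5.0 + 6.3) / 8 = 6.6500
LCL_s = B₃·s̄ = 0.118 × 6.6500 = 0.7847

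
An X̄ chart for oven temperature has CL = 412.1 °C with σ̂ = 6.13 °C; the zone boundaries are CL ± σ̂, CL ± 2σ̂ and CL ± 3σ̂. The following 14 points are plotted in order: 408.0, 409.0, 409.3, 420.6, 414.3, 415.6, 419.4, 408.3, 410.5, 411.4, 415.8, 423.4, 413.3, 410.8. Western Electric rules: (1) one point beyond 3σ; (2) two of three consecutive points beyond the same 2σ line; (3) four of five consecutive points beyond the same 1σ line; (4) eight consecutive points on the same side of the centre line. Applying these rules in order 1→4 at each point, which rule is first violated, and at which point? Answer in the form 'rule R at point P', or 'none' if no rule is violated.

none

Zone of each point (C = within 1σ̂, B = 1σ̂–2σ̂, A = 2σ̂–3σ̂, * = beyond 3σ̂; sign = side of CL): 1:-C, 2:-C, 3:-C, 4:+B, 5:+C, 6:+C, 7:+B, 8:-C, 9:-C, 10:-C, 11:+C, 12:+B, 13:+C, 14:-C
No rule fires across all 14 points.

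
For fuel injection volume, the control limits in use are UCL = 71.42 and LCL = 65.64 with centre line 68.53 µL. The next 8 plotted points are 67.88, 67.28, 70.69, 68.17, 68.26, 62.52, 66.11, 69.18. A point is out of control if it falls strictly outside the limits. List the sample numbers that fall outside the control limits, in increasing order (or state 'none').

Compare each point to [65.64, 71.42]: sample 6 = 62.52 < LCL.

6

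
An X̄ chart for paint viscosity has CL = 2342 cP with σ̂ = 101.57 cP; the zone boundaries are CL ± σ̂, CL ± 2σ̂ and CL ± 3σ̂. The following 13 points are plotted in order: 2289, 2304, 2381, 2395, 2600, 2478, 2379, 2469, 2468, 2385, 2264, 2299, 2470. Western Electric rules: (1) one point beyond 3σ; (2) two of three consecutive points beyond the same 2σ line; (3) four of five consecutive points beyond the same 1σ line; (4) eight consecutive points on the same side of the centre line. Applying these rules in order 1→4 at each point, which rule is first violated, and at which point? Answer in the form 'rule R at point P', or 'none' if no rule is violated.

Zone of each point (C = within 1σ̂, B = 1σ̂–2σ̂, A = 2σ̂–3σ̂, * = beyond 3σ̂; sign = side of CL): 1:-C, 2:-C, 3:+C, 4:+C, 5:+A, 6:+B, 7:+C, 8:+B, 9:+B, 10:+C, 11:-C, 12:-C, 13:+B
Rule 3 (four of five consecutive points beyond the same 1σ limit) is satisfied at point 9.

rule 3 at point 9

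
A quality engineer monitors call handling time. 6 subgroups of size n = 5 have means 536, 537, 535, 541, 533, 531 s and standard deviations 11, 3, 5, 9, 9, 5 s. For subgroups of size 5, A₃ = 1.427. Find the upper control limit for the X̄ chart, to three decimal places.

545.489

X̄̄ = (536 + 537 + 535 + 541 + 533 + 531) / 6 = 535.5000
s̄ = (11 + 3 + 5 + 9 + 9 + 5) / 6 = 7.0000
UCL = X̄̄ + A₃·s̄ = 535.5000 + 1.427 × 7.0000 = 545.4890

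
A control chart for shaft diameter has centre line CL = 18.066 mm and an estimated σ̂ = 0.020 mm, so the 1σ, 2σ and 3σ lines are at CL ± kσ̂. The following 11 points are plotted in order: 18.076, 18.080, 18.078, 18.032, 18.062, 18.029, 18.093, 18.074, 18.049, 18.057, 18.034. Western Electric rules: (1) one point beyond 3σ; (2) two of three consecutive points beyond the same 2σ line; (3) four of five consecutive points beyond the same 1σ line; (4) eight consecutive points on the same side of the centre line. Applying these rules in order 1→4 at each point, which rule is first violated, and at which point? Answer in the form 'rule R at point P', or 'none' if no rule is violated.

Zone of each point (C = within 1σ̂, B = 1σ̂–2σ̂, A = 2σ̂–3σ̂, * = beyond 3σ̂; sign = side of CL): 1:+C, 2:+C, 3:+C, 4:-B, 5:-C, 6:-B, 7:+B, 8:+C, 9:-C, 10:-C, 11:-B
No rule fires across all 11 points.

none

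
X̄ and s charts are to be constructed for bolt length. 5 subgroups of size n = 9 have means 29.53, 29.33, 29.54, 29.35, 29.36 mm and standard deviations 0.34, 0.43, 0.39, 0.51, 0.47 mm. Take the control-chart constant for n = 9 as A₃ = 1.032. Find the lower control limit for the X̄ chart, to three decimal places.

28.980

X̄̄ = (29.53 + 29.33 + 29.54 + 29.35 + 29.36) / 5 = 29.4220
s̄ = (0.34 + 0.43 + 0.39 + 0.51 + 0.47) / 5 = 0.4280
LCL = X̄̄ − A₃·s̄ = 29.4220 − 1.032 × 0.4280 = 28.9803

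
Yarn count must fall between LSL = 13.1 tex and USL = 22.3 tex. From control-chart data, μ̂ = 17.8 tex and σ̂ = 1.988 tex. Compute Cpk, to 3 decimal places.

Cpu = (USL − μ̂) / (3σ̂) = (22.3 − 17.8) / (3 × 1.988) = 0.7545; Cpl = (μ̂ − LSL) / (3σ̂) = (17.8 − 13.1) / (3 × 1.988) = 0.7881; Cpk = min(Cpu, Cpl) = 0.7545

0.755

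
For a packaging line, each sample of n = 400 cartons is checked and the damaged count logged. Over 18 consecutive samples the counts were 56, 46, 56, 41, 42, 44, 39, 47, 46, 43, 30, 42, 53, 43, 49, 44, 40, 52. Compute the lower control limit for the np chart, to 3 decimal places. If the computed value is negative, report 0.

26.177

p̄ = Σdᵢ / (k·n) = 813 / (18 × 400) = 0.11292
LCL = np̄ − 3·√(np̄(1−p̄)) = 45.1667 − 3 × 6.3298 = 26.1772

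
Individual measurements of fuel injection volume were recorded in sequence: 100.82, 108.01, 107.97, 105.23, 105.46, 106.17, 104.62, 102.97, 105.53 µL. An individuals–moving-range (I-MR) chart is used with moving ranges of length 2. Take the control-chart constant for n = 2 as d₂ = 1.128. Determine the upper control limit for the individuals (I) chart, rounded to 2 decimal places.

X̄ = (100.82 + 108.01 + 107.97 + 105.23 + 105.46 + 106.17 + 104.62 + 102.97 + 105.53) / 9 = 105.1978
Moving ranges: 7.19, 0.04, 2.74, 0.23, 0.71, 1.55, 1.65, 2.56; M̄R̄ = 16.6700 / 8 = 2.0838
UCL = X̄ + 3·M̄R̄/d₂ = 105.1978 + 3 × 2.0838 / 1.128 = 110.7397

110.74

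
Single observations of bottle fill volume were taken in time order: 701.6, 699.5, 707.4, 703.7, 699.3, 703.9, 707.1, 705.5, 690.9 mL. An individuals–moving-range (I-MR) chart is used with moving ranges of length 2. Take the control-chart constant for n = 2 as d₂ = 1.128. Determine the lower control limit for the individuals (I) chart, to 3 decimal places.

688.104

X̄ = (701.6 + 699.5 + 707.4 + 703.7 + 699.3 + 703.9 + 707.1 + 705.5 + 690.9) / 9 = 702.1000
Moving ranges: 2.1, 7.9, 3.7, 4.4, 4.6, 3.2, 1.6, 14.6; M̄R̄ = 42.1000 / 8 = 5.2625
LCL = X̄ − 3·M̄R̄/d₂ = 702.1000 − 3 × 5.2625 / 1.128 = 688.1040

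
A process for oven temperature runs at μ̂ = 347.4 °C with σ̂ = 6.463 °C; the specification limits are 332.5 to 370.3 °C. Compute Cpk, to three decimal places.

Cpu = (USL − μ̂) / (3σ̂) = (370.3 − 347.4) / (3 × 6.463) = 1.1811; Cpl = (μ̂ − LSL) / (3σ̂) = (347.4 − 332.5) / (3 × 6.463) = 0.7685; Cpk = min(Cpu, Cpl) = 0.7685

0.768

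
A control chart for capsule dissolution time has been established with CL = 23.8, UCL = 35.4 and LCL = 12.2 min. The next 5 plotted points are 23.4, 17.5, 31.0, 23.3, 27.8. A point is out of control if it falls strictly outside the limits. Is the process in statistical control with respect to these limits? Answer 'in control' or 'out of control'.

All 5 points lie within [12.2, 35.4].

in control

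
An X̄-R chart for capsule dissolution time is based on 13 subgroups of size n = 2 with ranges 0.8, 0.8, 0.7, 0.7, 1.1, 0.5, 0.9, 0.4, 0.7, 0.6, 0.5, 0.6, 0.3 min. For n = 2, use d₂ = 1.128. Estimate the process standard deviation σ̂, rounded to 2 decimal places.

R̄ = (0.8 + 0.8 + 0.7 + 0.7 + 1.1 + 0.5 + 0.9 + 0.4 + 0.7 + 0.6 + 0.5 + 0.6 + 0.3) / 13 = 0.6615
σ̂ = R̄ / d₂ = 0.6615 / 1.128 = 0.5865

0.59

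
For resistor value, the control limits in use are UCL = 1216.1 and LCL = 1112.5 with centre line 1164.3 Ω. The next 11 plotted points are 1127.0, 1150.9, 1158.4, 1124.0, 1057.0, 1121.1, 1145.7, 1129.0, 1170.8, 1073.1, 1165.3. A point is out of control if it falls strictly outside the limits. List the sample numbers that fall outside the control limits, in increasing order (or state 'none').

Compare each point to [1112.5, 1216.1]: sample 5 = 1057.0 < LCL; sample 10 = 1073.1 < LCL.

5, 10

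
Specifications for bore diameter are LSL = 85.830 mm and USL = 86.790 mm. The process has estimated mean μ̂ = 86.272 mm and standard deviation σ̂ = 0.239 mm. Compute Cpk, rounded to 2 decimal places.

0.62

Cpu = (USL − μ̂) / (3σ̂) = (86.790 − 86.272) / (3 × 0.239) = 0.7225; Cpl = (μ̂ − LSL) / (3σ̂) = (86.272 − 85.830) / (3 × 0.239) = 0.6165; Cpk = min(Cpu, Cpl) = 0.6165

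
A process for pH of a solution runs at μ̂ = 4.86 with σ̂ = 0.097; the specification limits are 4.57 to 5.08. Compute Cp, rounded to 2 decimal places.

0.88

Cp = (USL − LSL) / (6σ̂) = (5.08 − 4.57) / (6 × 0.097) = 0.5100 / 0.5820 = 0.8763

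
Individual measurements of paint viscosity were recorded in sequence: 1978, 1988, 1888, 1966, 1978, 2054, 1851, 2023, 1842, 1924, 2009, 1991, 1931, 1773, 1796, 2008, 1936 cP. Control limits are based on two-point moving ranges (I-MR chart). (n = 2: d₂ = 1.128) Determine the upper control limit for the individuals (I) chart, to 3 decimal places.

2193.728

X̄ = (1978 + 1988 + 1888 + 1966 + 1978 + 2054 + 1851 + 2023 + 1842 + 1924 + 2009 + 1991 + 1931 + 1773 + 1796 + 2008 + 1936) / 17 = 1937.4118
Moving ranges: 10, 100, 78, 12, 76, 203, 172, 181, 82, 85, 18, 60, 158, 23, 212, 72; M̄R̄ = 1542.0000 / 16 = 96.3750
UCL = X̄ + 3·M̄R̄/d₂ = 1937.4118 + 3 × 96.3750 / 1.128 = 2193.7283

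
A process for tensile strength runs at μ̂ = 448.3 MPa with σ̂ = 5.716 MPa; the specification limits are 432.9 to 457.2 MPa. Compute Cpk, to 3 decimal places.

0.519

Cpu = (USL − μ̂) / (3σ̂) = (457.2 − 448.3) / (3 × 5.716) = 0.5190; Cpl = (μ̂ − LSL) / (3σ̂) = (448.3 − 432.9) / (3 × 5.716) = 0.8981; Cpk = min(Cpu, Cpl) = 0.5190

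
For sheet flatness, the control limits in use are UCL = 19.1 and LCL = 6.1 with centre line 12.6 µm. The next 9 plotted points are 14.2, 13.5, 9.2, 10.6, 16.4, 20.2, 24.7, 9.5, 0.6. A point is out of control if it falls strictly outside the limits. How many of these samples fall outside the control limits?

3

Compare each point to [6.1, 19.1]: sample 6 = 20.2 > UCL; sample 7 = 24.7 > UCL; sample 9 = 0.6 < LCL.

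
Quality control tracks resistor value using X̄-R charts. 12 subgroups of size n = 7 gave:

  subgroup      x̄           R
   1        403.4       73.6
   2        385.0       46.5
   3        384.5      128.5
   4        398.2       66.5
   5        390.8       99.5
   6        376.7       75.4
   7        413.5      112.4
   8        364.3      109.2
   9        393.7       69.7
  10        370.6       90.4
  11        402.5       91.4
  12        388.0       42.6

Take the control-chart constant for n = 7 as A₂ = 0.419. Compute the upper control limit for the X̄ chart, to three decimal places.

424.382

X̄̄ = (403.4 + 385.0 + 384.5 + 398.2 + 390.8 + 376.7 + 413.5 + 364.3 + 393.7 + 370.6 + 402.5 + 388.0) / 12 = 4671.2000 / 12 = 389.2667
R̄ = (73.6 + 46.5 + 128.5 + 66.5 + 99.5 + 75.4 + 112.4 + 109.2 + 69.7 + 90.4 + 91.4 + 42.6) / 12 = 1005.7000 / 12 = 83.8083
UCL = X̄̄ + A₂·R̄ = 389.2667 + 0.419 × 83.8083 = 424.3824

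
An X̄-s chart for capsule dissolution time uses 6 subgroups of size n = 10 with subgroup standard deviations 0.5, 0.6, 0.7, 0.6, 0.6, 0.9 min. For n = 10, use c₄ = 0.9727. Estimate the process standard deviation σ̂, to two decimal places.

s̄ = (0.5 + 0.6 + 0.7 + 0.6 + 0.6 + 0.9) / 6 = 0.6500
σ̂ = s̄ / c₄ = 0.6500 / 0.9727 = 0.6682

0.67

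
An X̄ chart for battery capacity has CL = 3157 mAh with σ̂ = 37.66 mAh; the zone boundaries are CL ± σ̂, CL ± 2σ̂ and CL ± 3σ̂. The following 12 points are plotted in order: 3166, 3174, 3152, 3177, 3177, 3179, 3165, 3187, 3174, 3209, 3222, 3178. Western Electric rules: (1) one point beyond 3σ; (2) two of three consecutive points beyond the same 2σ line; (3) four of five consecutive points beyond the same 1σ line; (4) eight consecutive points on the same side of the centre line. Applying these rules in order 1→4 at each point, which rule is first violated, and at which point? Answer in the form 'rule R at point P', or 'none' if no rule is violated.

Zone of each point (C = within 1σ̂, B = 1σ̂–2σ̂, A = 2σ̂–3σ̂, * = beyond 3σ̂; sign = side of CL): 1:+C, 2:+C, 3:-C, 4:+C, 5:+C, 6:+C, 7:+C, 8:+C, 9:+C, 10:+B, 11:+B, 12:+C
Rule 4 (eight consecutive points on the same side of the centre line) is satisfied at point 11.

rule 4 at point 11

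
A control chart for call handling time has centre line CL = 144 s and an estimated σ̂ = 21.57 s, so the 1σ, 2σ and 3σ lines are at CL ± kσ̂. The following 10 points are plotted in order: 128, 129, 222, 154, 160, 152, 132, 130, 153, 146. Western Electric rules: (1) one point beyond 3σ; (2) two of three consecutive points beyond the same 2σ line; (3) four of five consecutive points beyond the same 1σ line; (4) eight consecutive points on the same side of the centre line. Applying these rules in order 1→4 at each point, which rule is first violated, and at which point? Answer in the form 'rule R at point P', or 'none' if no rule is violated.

rule 1 at point 3

Zone of each point (C = within 1σ̂, B = 1σ̂–2σ̂, A = 2σ̂–3σ̂, * = beyond 3σ̂; sign = side of CL): 1:-C, 2:-C, 3:+*, 4:+C, 5:+C, 6:+C, 7:-C, 8:-C, 9:+C, 10:+C
Rule 1 (one point beyond the 3σ limits) is satisfied at point 3.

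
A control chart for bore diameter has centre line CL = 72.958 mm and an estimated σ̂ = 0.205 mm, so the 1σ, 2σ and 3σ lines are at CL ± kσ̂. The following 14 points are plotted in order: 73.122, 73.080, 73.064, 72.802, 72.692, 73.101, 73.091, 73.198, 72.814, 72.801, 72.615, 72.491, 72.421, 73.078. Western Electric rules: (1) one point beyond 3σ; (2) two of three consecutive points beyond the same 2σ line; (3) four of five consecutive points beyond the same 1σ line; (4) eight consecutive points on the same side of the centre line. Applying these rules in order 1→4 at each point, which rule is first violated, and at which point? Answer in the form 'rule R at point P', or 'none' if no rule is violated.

rule 2 at point 13

Zone of each point (C = within 1σ̂, B = 1σ̂–2σ̂, A = 2σ̂–3σ̂, * = beyond 3σ̂; sign = side of CL): 1:+C, 2:+C, 3:+C, 4:-C, 5:-B, 6:+C, 7:+C, 8:+B, 9:-C, 10:-C, 11:-B, 12:-A, 13:-A, 14:+C
Rule 2 (two of three consecutive points beyond the same 2σ limit) is satisfied at point 13.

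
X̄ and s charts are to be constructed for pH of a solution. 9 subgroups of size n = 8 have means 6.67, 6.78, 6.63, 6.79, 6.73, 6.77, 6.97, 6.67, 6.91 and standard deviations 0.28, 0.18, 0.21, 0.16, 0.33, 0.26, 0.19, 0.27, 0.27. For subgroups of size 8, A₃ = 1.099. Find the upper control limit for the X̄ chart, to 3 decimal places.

X̄̄ = (6.67 + 6.78 + 6.63 + 6.79 + 6.73 + 6.77 + 6.97 + 6.67 + 6.91) / 9 = 6.7689
s̄ = (0.28 + 0.18 + 0.21 + 0.16 + 0.33 + 0.26 + 0.19 + 0.27 + 0.27) / 9 = 0.2389
UCL = X̄̄ + A₃·s̄ = 6.7689 + 1.099 × 0.2389 = 7.0314

7.031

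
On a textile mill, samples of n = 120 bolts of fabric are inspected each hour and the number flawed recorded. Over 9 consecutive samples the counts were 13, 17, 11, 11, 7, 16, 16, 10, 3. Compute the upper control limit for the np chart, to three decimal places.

21.250

p̄ = Σdᵢ / (k·n) = 104 / (9 × 120) = 0.09630
UCL = np̄ + 3·√(np̄(1−p̄)) = 11.5556 + 3 × √(11.5556×0.90370) = 11.5556 + 3 × 3.2315 = 21.2502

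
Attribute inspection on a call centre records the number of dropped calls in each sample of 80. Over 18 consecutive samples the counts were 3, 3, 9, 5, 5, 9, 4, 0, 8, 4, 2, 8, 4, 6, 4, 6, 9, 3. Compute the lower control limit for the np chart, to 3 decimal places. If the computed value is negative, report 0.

p̄ = Σdᵢ / (k·n) = 92 / (18 × 80) = 0.06389
LCL = np̄ − 3·√(np̄(1−p̄)) = 5.1111 − 3 × 2.1874 = -1.4510 → 0 (negative, so LCL = 0)

0.000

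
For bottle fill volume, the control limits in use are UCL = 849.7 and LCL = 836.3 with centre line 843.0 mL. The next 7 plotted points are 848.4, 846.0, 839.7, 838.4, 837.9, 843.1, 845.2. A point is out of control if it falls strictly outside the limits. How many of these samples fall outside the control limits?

All 7 points lie within [836.3, 849.7].

0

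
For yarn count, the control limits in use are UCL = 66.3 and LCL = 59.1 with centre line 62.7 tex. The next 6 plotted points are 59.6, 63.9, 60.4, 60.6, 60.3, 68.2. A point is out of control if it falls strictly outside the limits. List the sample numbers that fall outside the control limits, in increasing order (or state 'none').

6

Compare each point to [59.1, 66.3]: sample 6 = 68.2 > UCL.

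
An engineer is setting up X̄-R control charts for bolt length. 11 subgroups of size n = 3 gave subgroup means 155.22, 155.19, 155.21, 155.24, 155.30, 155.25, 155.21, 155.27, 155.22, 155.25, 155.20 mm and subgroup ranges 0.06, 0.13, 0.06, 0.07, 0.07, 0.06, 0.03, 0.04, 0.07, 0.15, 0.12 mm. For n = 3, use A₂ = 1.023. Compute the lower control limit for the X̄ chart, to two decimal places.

X̄̄ = (155.22 + 155.19 + 155.21 + 155.24 + 155.30 + 155.25 + 155.21 + 155.27 + 155.22 + 155.25 + 155.20) / 11 = 1707.5600 / 11 = 155.2327
R̄ = (0.06 + 0.13 + 0.06 + 0.07 + 0.07 + 0.06 + 0.03 + 0.04 + 0.07 + 0.15 + 0.12) / 11 = 0.8600 / 11 = 0.0782
LCL = X̄̄ − A₂·R̄ = 155.2327 − 1.023 × 0.0782 = 155.1527

155.15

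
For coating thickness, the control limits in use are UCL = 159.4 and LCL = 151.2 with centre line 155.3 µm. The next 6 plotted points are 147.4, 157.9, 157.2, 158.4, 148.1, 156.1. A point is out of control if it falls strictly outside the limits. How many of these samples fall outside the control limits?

Compare each point to [151.2, 159.4]: sample 1 = 147.4 < LCL; sample 5 = 148.1 < LCL.

2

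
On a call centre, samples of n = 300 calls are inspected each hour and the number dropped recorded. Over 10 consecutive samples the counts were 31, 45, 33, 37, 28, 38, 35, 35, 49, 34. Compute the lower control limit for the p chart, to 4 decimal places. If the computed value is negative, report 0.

p̄ = Σdᵢ / (k·n) = 365 / (10 × 300) = 0.12167
LCL = p̄ − 3·√(p̄(1−p̄)/n) = 0.12167 − 3 × 0.01887 = 0.06505

0.0650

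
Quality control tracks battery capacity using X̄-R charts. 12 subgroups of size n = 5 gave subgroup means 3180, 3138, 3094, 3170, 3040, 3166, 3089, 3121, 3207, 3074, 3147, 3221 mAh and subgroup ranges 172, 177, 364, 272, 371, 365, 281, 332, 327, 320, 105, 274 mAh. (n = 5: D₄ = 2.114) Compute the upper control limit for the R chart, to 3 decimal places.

591.920

R̄ = (172 + 177 + 364 + 272 + 371 + 365 + 281 + 332 + 327 + 320 + 105 + 274) / 12 = 3360.0000 / 12 = 280.0000
UCL_R = D₄·R̄ = 2.114 × 280.0000 = 591.9200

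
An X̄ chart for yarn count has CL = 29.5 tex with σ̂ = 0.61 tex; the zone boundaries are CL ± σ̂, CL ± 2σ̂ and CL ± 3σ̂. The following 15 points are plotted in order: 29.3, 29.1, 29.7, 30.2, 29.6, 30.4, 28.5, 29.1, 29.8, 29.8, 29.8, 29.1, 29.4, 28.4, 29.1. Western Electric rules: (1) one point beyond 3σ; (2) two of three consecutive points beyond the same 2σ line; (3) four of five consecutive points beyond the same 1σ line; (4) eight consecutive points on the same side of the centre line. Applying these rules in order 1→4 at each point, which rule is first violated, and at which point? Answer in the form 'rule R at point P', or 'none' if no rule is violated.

Zone of each point (C = within 1σ̂, B = 1σ̂–2σ̂, A = 2σ̂–3σ̂, * = beyond 3σ̂; sign = side of CL): 1:-C, 2:-C, 3:+C, 4:+B, 5:+C, 6:+B, 7:-B, 8:-C, 9:+C, 10:+C, 11:+C, 12:-C, 13:-C, 14:-B, 15:-C
No rule fires across all 15 points.

none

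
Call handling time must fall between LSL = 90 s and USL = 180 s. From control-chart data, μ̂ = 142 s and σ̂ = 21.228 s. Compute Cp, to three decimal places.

0.707

Cp = (USL − LSL) / (6σ̂) = (180 − 90) / (6 × 21.228) = 90.0000 / 127.3680 = 0.7066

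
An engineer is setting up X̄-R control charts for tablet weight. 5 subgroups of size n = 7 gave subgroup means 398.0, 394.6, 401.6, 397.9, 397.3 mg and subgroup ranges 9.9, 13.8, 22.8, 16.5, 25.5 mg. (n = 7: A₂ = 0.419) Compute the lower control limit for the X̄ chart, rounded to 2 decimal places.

X̄̄ = (398.0 + 394.6 + 401.6 + 397.9 + 397.3) / 5 = 1989.4000 / 5 = 397.8800
R̄ = (9.9 + 13.8 + 22.8 + 16.5 + 25.5) / 5 = 88.5000 / 5 = 17.7000
LCL = X̄̄ − A₂·R̄ = 397.8800 − 0.419 × 17.7000 = 390.4637

390.46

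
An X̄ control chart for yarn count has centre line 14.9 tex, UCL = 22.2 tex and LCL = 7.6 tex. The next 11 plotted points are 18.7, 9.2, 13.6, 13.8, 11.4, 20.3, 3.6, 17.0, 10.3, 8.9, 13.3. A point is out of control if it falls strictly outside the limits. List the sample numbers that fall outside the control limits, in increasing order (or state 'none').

7

Compare each point to [7.6, 22.2]: sample 7 = 3.6 < LCL.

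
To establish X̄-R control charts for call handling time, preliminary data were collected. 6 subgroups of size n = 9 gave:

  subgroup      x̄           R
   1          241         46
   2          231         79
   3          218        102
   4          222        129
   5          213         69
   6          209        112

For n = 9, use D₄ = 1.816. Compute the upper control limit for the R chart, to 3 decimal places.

162.532

R̄ = (46 + 79 + 102 + 129 + 69 + 112) / 6 = 537.0000 / 6 = 89.5000
UCL_R = D₄·R̄ = 1.816 × 89.5000 = 162.5320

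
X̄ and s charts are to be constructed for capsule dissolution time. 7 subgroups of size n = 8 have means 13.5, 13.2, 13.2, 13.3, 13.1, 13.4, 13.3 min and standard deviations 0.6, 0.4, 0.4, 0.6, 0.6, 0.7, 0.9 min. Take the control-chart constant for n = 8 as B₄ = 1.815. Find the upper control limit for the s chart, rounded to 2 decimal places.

s̄ = (0.6 + 0.4 + 0.4 + 0.6 + 0.6 + 0.7 + 0.9) / 7 = 0.6000
UCL_s = B₄·s̄ = 1.815 × 0.6000 = 1.0890

1.09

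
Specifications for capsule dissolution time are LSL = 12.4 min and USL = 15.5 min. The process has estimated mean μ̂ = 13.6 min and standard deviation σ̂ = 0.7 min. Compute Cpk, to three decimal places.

Cpu = (USL − μ̂) / (3σ̂) = (15.5 − 13.6) / (3 × 0.7) = 0.9048; Cpl = (μ̂ − LSL) / (3σ̂) = (13.6 − 12.4) / (3 × 0.7) = 0.5714; Cpk = min(Cpu, Cpl) = 0.5714

0.571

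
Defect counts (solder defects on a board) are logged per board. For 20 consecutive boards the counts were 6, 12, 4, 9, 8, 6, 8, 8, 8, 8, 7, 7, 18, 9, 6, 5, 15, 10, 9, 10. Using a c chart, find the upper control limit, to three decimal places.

17.473

c̄ = (6 + 12 + 4 + 9 + 8 + 6 + 8 + 8 + 8 + 8 + 7 + 7 + 18 + 9 + 6 + 5 + 15 + 10 + 9 + 10) / 20 = 173 / 20 = 8.6500
UCL = c̄ + 3√c̄ = 8.6500 + 3 × √8.6500 = 8.6500 + 3 × 2.9411 = 17.4733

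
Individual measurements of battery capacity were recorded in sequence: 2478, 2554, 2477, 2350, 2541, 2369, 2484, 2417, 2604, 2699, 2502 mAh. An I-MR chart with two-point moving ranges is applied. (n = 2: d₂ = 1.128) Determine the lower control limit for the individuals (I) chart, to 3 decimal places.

2150.919

X̄ = (2478 + 2554 + 2477 + 2350 + 2541 + 2369 + 2484 + 2417 + 2604 + 2699 + 2502) / 11 = 2497.7273
Moving ranges: 76, 77, 127, 191, 172, 115, 67, 187, 95, 197; M̄R̄ = 1304.0000 / 10 = 130.4000
LCL = X̄ − 3·M̄R̄/d₂ = 2497.7273 − 3 × 130.4000 / 1.128 = 2150.9188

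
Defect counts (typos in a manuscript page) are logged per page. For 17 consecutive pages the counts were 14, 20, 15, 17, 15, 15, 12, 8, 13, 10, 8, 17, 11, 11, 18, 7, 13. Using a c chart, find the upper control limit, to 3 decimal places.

c̄ = (14 + 20 + 15 + 17 + 15 + 15 + 12 + 8 + 13 + 10 + 8 + 17 + 11 + 11 + 18 + 7 + 13) / 17 = 224 / 17 = 13.1765
UCL = c̄ + 3√c̄ = 13.1765 + 3 × √13.1765 = 13.1765 + 3 × 3.6299 = 24.0663

24.066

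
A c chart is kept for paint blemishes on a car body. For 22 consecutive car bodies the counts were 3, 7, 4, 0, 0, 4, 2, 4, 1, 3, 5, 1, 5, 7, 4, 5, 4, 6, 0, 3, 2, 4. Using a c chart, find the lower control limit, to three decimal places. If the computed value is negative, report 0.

0.000

c̄ = (3 + 7 + 4 + 0 + 0 + 4 + 2 + 4 + 1 + 3 + 5 + 1 + 5 + 7 + 4 + 5 + 4 + 6 + 0 + 3 + 2 + 4) / 22 = 74 / 22 = 3.3636
LCL = c̄ − 3√c̄ = 3.3636 − 3 × 1.8340 = -2.1384 → 0 (cannot be negative)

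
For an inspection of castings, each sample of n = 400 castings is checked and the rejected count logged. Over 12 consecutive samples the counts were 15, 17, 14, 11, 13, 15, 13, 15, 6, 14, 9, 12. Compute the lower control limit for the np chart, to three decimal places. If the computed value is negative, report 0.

p̄ = Σdᵢ / (k·n) = 154 / (12 × 400) = 0.03208
LCL = np̄ − 3·√(np̄(1−p̄)) = 12.8333 − 3 × 3.5244 = 2.2600

2.260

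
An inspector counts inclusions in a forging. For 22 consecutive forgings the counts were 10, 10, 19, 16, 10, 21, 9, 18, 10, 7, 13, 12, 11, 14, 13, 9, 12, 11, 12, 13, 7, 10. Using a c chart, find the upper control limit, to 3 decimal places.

c̄ = (10 + 10 + 19 + 16 + 10 + 21 + 9 + 18 + 10 + 7 + 13 + 12 + 11 + 14 + 13 + 9 + 12 + 11 + 12 + 13 + 7 + 10) / 22 = 267 / 22 = 12.1364
UCL = c̄ + 3√c̄ = 12.1364 + 3 × √12.1364 = 12.1364 + 3 × 3.4837 = 22.5875

22.588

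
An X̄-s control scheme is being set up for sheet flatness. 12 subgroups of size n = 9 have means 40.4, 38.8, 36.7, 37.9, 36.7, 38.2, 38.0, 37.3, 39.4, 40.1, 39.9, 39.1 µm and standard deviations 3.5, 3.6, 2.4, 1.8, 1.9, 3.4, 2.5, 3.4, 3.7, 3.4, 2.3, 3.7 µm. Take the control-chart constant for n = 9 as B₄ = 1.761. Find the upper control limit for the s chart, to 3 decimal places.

s̄ = (3.5 + 3.6 + 2.4 + 1.8 + 1.9 + 3.4 + 2.5 + 3.4 + 3.7 + 3.4 + 2.3 + 3.7) / 12 = 2.9667
UCL_s = B₄·s̄ = 1.761 × 2.9667 = 5.2243

5.224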